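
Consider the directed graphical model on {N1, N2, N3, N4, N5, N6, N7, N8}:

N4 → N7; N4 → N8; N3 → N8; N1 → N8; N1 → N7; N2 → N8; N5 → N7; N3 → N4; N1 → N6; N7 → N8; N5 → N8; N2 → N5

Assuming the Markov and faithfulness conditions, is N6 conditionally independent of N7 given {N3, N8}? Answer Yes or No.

We examine all 6 paths between N6 and N7:
Path 1: N6 ← N1 → N8 ← N3 → N4 → N7
  N3 is a fork here and N3 is conditioned on, so the path is blocked at N3.
Path 2: N6 ← N1 → N8 ← N7
  N1 is a fork and N1 is not conditioned on; N8 is a collider and N8 is conditioned on, which opens it — no node blocks this path, so it is active.
Path 3: N6 ← N1 → N8 ← N2 → N5 → N7
  N1 is a fork and N1 is not conditioned on; N8 is a collider and N8 is conditioned on, which opens it; N2 is a fork and N2 is not conditioned on; N5 is a chain and N5 is not conditioned on — no node blocks this path, so it is active.
Path 4: N6 ← N1 → N8 ← N5 → N7
  N1 is a fork and N1 is not conditioned on; N8 is a collider and N8 is conditioned on, which opens it; N5 is a fork and N5 is not conditioned on — no node blocks this path, so it is active.
Path 5: N6 ← N1 → N8 ← N4 → N7
  N1 is a fork and N1 is not conditioned on; N8 is a collider and N8 is conditioned on, which opens it; N4 is a fork and N4 is not conditioned on — no node blocks this path, so it is active.
Path 6: N6 ← N1 → N7
  N1 is a fork and N1 is not conditioned on — no node blocks this path, so it is active.
Because an active path exists, N6 and N7 are not d-separated.

No — N6 and N7 are not d-separated given {N3, N8}.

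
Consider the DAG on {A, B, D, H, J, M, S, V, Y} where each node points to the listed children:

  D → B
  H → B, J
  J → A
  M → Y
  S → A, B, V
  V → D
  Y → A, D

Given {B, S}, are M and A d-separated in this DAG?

No — M and A are not d-separated given {B, S}.

We examine all 5 paths between M and A:
Path 1: M → Y → A
  Y is a chain and Y is not conditioned on — no node blocks this path, so it is active.
Path 2: M → Y → D → B ← H → J → A
  Y is a chain and Y is not conditioned on; D is a chain and D is not conditioned on; B is a collider and B is conditioned on, which opens it; H is a fork and H is not conditioned on; J is a chain and J is not conditioned on — no node blocks this path, so it is active.
Path 3: M → Y → D → B ← S → A
  S is a fork here and S is conditioned on, so the path is blocked at S.
Path 4: M → Y → D ← V ← S → B ← H → J → A
  S is a fork here and S is conditioned on, so the path is blocked at S.
Path 5: M → Y → D ← V ← S → A
  S is a fork here and S is conditioned on, so the path is blocked at S.
At least one path is unblocked, so d-separation fails.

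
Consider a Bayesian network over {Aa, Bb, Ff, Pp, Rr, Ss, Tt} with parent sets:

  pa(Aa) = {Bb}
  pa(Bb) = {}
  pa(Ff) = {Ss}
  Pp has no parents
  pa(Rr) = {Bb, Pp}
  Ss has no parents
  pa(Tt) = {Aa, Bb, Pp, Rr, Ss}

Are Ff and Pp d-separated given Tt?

Enumerating the 4 paths from Ff to Pp and testing each for blocking by {Tt}:
Path 1: Ff ← Ss → Tt ← Aa ← Bb → Rr ← Pp
  Ss is a fork and Ss is not conditioned on; Tt is a collider and Tt is conditioned on, which opens it; Aa is a chain and Aa is not conditioned on; Bb is a fork and Bb is not conditioned on; Rr is a collider and its descendant Tt is conditioned on, which opens it — no node blocks this path, so it is active.
Path 2: Ff ← Ss → Tt ← Bb → Rr ← Pp
  Ss is a fork and Ss is not conditioned on; Tt is a collider and Tt is conditioned on, which opens it; Bb is a fork and Bb is not conditioned on; Rr is a collider and its descendant Tt is conditioned on, which opens it — no node blocks this path, so it is active.
Path 3: Ff ← Ss → Tt ← Pp
  Ss is a fork and Ss is not conditioned on; Tt is a collider and Tt is conditioned on, which opens it — no node blocks this path, so it is active.
Path 4: Ff ← Ss → Tt ← Rr ← Pp
  Ss is a fork and Ss is not conditioned on; Tt is a collider and Tt is conditioned on, which opens it; Rr is a chain and Rr is not conditioned on — no node blocks this path, so it is active.
Since the path Ff ← Ss → Tt ← Aa ← Bb → Rr ← Pp is active, Ff and Pp are not d-separated given {Tt}.

No — Ff and Pp are not d-separated given {Tt}.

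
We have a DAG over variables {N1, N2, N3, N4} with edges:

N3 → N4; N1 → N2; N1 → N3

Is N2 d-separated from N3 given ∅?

The only undirected path from N2 to N3 is:
  1. N2 ← N1 → N3 — N1:fork[open] ⇒ active
Since the path N2 ← N1 → N3 is active, N2 and N3 are not d-separated given ∅.

No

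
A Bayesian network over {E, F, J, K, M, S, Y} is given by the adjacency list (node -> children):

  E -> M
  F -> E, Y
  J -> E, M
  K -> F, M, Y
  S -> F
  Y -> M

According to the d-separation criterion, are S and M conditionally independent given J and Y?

There are 6 undirected paths between S and M; checking each against the conditioning set {J, Y}:
Path 1: S → F ← K → M
  F is a collider and its descendant Y is conditioned on, which opens it; K is a fork and K is not conditioned on — no node blocks this path, so it is active.
Path 2: S → F ← K → Y → M
  Y is a chain here and Y is conditioned on, so the path is blocked at Y.
Path 3: S → F → E → M
  F is a chain and F is not conditioned on; E is a chain and E is not conditioned on — no node blocks this path, so it is active.
Path 4: S → F → E ← J → M
  E is a collider here and neither E nor any of its descendants is conditioned on, so the collider stays closed — the path is blocked at E.
Path 5: S → F → Y ← K → M
  F is a chain and F is not conditioned on; Y is a collider and Y is conditioned on, which opens it; K is a fork and K is not conditioned on — no node blocks this path, so it is active.
Path 6: S → F → Y → M
  Y is a chain here and Y is conditioned on, so the path is blocked at Y.
Since the path S → F ← K → M is active, S and M are not d-separated given {J, Y}.

No — S and M are not d-separated given {J, Y}.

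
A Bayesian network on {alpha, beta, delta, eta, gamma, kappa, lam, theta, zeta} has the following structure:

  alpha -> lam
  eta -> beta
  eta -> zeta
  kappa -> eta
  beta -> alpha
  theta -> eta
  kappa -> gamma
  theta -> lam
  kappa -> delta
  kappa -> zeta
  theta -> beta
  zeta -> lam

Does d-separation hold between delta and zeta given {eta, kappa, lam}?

There are 6 undirected paths between delta and zeta; checking each against the conditioning set {eta, kappa, lam}:
Path 1: delta ← kappa → eta ← theta → lam ← zeta
  kappa is a fork here and kappa is conditioned on, so the path is blocked at kappa.
Path 2: delta ← kappa → eta ← theta → beta → alpha → lam ← zeta
  kappa is a fork here and kappa is conditioned on, so the path is blocked at kappa.
Path 3: delta ← kappa → eta → beta → alpha → lam ← zeta
  kappa is a fork here and kappa is conditioned on, so the path is blocked at kappa.
Path 4: delta ← kappa → eta → beta ← theta → lam ← zeta
  kappa is a fork here and kappa is conditioned on, so the path is blocked at kappa.
Path 5: delta ← kappa → eta → zeta
  kappa is a fork here and kappa is conditioned on, so the path is blocked at kappa.
Path 6: delta ← kappa → zeta
  kappa is a fork here and kappa is conditioned on, so the path is blocked at kappa.
Every path is blocked, so delta and zeta are d-separated given {eta, kappa, lam}.

Yes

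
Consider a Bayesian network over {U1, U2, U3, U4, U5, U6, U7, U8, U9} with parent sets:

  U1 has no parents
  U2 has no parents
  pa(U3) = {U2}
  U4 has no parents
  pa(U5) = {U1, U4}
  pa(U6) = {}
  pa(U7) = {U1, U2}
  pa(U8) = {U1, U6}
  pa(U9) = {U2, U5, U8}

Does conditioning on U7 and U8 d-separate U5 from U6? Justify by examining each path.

There are 4 undirected paths between U5 and U6; checking each against the conditioning set {U7, U8}:
Path 1: U5 → U9 ← U8 ← U6
  U9 is a collider here and neither U9 nor any of its descendants is conditioned on, so the collider stays closed — the path is blocked at U9.
Path 2: U5 → U9 ← U2 → U7 ← U1 → U8 ← U6
  U9 is a collider here and neither U9 nor any of its descendants is conditioned on, so the collider stays closed — the path is blocked at U9.
Path 3: U5 ← U1 → U7 ← U2 → U9 ← U8 ← U6
  U9 is a collider here and neither U9 nor any of its descendants is conditioned on, so the collider stays closed — the path is blocked at U9.
Path 4: U5 ← U1 → U8 ← U6
  U1 is a fork and U1 is not conditioned on; U8 is a collider and U8 is conditioned on, which opens it — no node blocks this path, so it is active.
Since the path U5 ← U1 → U8 ← U6 is active, U5 and U6 are not d-separated given {U7, U8}.

No — U5 and U6 are not d-separated given {U7, U8}.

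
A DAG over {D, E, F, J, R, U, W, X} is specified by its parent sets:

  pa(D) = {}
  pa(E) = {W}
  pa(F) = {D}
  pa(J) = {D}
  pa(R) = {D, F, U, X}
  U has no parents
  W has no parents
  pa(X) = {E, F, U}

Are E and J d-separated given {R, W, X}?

No — E and J are not d-separated given {R, W, X}.

Enumerating the 6 paths from E to J and testing each for blocking by {R, W, X}:
  1. E → X → R ← F ← D → J — X:chain[blocks]; R:collider[open]; F:chain[open]; D:fork[open] ⇒ blocked
  2. E → X → R ← D → J — X:chain[blocks]; R:collider[open]; D:fork[open] ⇒ blocked
  3. E → X ← U → R ← F ← D → J — X:collider[open]; U:fork[open]; R:collider[open]; F:chain[open]; D:fork[open] ⇒ active
  4. E → X ← U → R ← D → J — X:collider[open]; U:fork[open]; R:collider[open]; D:fork[open] ⇒ active
  5. E → X ← F → R ← D → J — X:collider[open]; F:fork[open]; R:collider[open]; D:fork[open] ⇒ active
  6. E → X ← F ← D → J — X:collider[open]; F:chain[open]; D:fork[open] ⇒ active
Since the path E → X ← U → R ← F ← D → J is active, E and J are not d-separated given {R, W, X}.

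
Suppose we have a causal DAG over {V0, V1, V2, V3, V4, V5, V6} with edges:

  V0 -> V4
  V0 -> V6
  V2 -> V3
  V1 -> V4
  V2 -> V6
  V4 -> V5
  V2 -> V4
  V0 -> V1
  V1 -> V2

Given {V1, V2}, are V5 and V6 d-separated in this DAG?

No

Enumerating the 6 paths from V5 to V6 and testing each for blocking by {V1, V2}:
Path 1: V5 ← V4 ← V1 → V2 → V6
  V1 is a fork here and V1 is conditioned on, so the path is blocked at V1.
Path 2: V5 ← V4 ← V1 ← V0 → V6
  V1 is a chain here and V1 is conditioned on, so the path is blocked at V1.
Path 3: V5 ← V4 ← V2 ← V1 ← V0 → V6
  V2 is a chain here and V2 is conditioned on, so the path is blocked at V2.
Path 4: V5 ← V4 ← V2 → V6
  V2 is a fork here and V2 is conditioned on, so the path is blocked at V2.
Path 5: V5 ← V4 ← V0 → V1 → V2 → V6
  V1 is a chain here and V1 is conditioned on, so the path is blocked at V1.
Path 6: V5 ← V4 ← V0 → V6
  V4 is a chain and V4 is not conditioned on; V0 is a fork and V0 is not conditioned on — no node blocks this path, so it is active.
At least one path is unblocked, so d-separation fails.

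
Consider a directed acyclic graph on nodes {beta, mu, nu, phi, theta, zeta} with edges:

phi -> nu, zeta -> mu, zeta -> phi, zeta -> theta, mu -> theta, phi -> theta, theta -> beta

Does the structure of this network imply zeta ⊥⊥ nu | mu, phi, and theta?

Yes — zeta and nu are d-separated given {mu, phi, theta}.

3 paths connect zeta and nu; each must be blocked for d-separation to hold:
Path 1: zeta → phi → nu
  phi is a chain here and phi is conditioned on, so the path is blocked at phi.
Path 2: zeta → mu → theta ← phi → nu
  mu is a chain here and mu is conditioned on, so the path is blocked at mu.
Path 3: zeta → theta ← phi → nu
  phi is a fork here and phi is conditioned on, so the path is blocked at phi.
Since every path is blocked, d-separation holds.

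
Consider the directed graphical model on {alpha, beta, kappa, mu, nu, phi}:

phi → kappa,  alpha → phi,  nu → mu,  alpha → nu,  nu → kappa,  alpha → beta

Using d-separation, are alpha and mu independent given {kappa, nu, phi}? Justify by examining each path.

Enumerating the 2 paths from alpha to mu and testing each for blocking by {kappa, nu, phi}:
  1. alpha → nu → mu — nu:chain[blocks] ⇒ blocked
  2. alpha → phi → kappa ← nu → mu — phi:chain[blocks]; kappa:collider[open]; nu:fork[blocks] ⇒ blocked
Since every path is blocked, d-separation holds.

Yes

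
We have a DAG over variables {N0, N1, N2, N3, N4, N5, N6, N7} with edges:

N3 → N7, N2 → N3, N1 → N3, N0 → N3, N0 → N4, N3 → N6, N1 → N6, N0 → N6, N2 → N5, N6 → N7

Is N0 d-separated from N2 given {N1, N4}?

Yes

We examine all 4 paths between N0 and N2:
  1. N0 → N3 ← N2 — N3:collider[blocks] ⇒ blocked
  2. N0 → N6 ← N3 ← N2 — N6:collider[blocks]; N3:chain[open] ⇒ blocked
  3. N0 → N6 ← N1 → N3 ← N2 — N6:collider[blocks]; N1:fork[blocks]; N3:collider[blocks] ⇒ blocked
  4. N0 → N6 → N7 ← N3 ← N2 — N6:chain[open]; N7:collider[blocks]; N3:chain[open] ⇒ blocked
Every path is blocked, so N0 and N2 are d-separated given {N1, N4}.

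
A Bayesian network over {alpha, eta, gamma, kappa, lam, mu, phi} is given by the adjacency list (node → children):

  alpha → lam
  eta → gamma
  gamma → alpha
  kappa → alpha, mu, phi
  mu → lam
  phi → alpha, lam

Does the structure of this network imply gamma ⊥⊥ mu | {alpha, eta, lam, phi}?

No

We examine all 6 paths between gamma and mu:
Path 1: gamma → alpha ← phi → lam ← mu
  phi is a fork here and phi is conditioned on, so the path is blocked at phi.
Path 2: gamma → alpha ← phi ← kappa → mu
  phi is a chain here and phi is conditioned on, so the path is blocked at phi.
Path 3: gamma → alpha → lam ← phi ← kappa → mu
  alpha is a chain here and alpha is conditioned on, so the path is blocked at alpha.
Path 4: gamma → alpha → lam ← mu
  alpha is a chain here and alpha is conditioned on, so the path is blocked at alpha.
Path 5: gamma → alpha ← kappa → phi → lam ← mu
  phi is a chain here and phi is conditioned on, so the path is blocked at phi.
Path 6: gamma → alpha ← kappa → mu
  alpha is a collider and alpha is conditioned on, which opens it; kappa is a fork and kappa is not conditioned on — no node blocks this path, so it is active.
Since the path gamma → alpha ← kappa → mu is active, gamma and mu are not d-separated given {alpha, eta, lam, phi}.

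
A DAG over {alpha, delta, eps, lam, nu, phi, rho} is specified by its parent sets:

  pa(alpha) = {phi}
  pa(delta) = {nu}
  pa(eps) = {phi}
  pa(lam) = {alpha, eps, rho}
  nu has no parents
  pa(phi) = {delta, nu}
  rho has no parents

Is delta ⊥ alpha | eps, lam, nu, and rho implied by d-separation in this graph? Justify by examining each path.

There are 4 undirected paths between delta and alpha; checking each against the conditioning set {eps, lam, nu, rho}:
Path 1: delta → phi → alpha
  phi is a chain and phi is not conditioned on — no node blocks this path, so it is active.
Path 2: delta → phi → eps → lam ← alpha
  eps is a chain here and eps is conditioned on, so the path is blocked at eps.
Path 3: delta ← nu → phi → alpha
  nu is a fork here and nu is conditioned on, so the path is blocked at nu.
Path 4: delta ← nu → phi → eps → lam ← alpha
  nu is a fork here and nu is conditioned on, so the path is blocked at nu.
Because an active path exists, delta and alpha are not d-separated.

No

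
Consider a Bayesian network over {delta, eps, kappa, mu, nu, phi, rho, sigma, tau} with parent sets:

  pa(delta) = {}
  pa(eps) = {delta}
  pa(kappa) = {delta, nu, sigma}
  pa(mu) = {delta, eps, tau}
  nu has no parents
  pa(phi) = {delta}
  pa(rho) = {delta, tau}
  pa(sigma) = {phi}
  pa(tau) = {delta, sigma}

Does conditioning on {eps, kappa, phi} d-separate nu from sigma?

No

We examine all 6 paths between nu and sigma:
  1. nu → kappa ← delta → eps → mu ← tau ← sigma — kappa:collider[open]; delta:fork[open]; eps:chain[blocks]; mu:collider[blocks]; tau:chain[open] ⇒ blocked
  2. nu → kappa ← delta → rho ← tau ← sigma — kappa:collider[open]; delta:fork[open]; rho:collider[blocks]; tau:chain[open] ⇒ blocked
  3. nu → kappa ← delta → tau ← sigma — kappa:collider[open]; delta:fork[open]; tau:collider[blocks] ⇒ blocked
  4. nu → kappa ← delta → phi → sigma — kappa:collider[open]; delta:fork[open]; phi:chain[blocks] ⇒ blocked
  5. nu → kappa ← delta → mu ← tau ← sigma — kappa:collider[open]; delta:fork[open]; mu:collider[blocks]; tau:chain[open] ⇒ blocked
  6. nu → kappa ← sigma — kappa:collider[open] ⇒ active
Since the path nu → kappa ← sigma is active, nu and sigma are not d-separated given {eps, kappa, phi}.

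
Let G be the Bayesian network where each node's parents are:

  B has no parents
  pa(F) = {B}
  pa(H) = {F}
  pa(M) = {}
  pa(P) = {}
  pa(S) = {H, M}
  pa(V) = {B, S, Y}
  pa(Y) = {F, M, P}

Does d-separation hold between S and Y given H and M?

Yes — S and Y are d-separated given {H, M}.

Enumerating the 5 paths from S to Y and testing each for blocking by {H, M}:
  1. S ← M → Y — M:fork[blocks] ⇒ blocked
  2. S → V ← Y — V:collider[blocks] ⇒ blocked
  3. S → V ← B → F → Y — V:collider[blocks]; B:fork[open]; F:chain[open] ⇒ blocked
  4. S ← H ← F → Y — H:chain[blocks]; F:fork[open] ⇒ blocked
  5. S ← H ← F ← B → V ← Y — H:chain[blocks]; F:chain[open]; B:fork[open]; V:collider[blocks] ⇒ blocked
All paths are blocked; S ⊥ Y | {H, M} holds.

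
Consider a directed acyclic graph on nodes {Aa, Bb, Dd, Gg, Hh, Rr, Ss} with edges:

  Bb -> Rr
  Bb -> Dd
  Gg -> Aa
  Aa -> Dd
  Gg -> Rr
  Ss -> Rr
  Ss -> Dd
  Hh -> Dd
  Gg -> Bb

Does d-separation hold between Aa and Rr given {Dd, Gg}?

Enumerating the 6 paths from Aa to Rr and testing each for blocking by {Dd, Gg}:
  1. Aa → Dd ← Ss → Rr — Dd:collider[open]; Ss:fork[open] ⇒ active
  2. Aa → Dd ← Bb → Rr — Dd:collider[open]; Bb:fork[open] ⇒ active
  3. Aa → Dd ← Bb ← Gg → Rr — Dd:collider[open]; Bb:chain[open]; Gg:fork[blocks] ⇒ blocked
  4. Aa ← Gg → Bb → Dd ← Ss → Rr — Gg:fork[blocks]; Bb:chain[open]; Dd:collider[open]; Ss:fork[open] ⇒ blocked
  5. Aa ← Gg → Bb → Rr — Gg:fork[blocks]; Bb:chain[open] ⇒ blocked
  6. Aa ← Gg → Rr — Gg:fork[blocks] ⇒ blocked
Since the path Aa → Dd ← Ss → Rr is active, Aa and Rr are not d-separated given {Dd, Gg}.

No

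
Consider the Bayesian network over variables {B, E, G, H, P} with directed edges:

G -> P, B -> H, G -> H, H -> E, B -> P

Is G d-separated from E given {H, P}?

Yes

Enumerating the 2 paths from G to E and testing each for blocking by {H, P}:
  1. G → H → E — H:chain[blocks] ⇒ blocked
  2. G → P ← B → H → E — P:collider[open]; B:fork[open]; H:chain[blocks] ⇒ blocked
All paths are blocked; G ⊥ E | {H, P} holds.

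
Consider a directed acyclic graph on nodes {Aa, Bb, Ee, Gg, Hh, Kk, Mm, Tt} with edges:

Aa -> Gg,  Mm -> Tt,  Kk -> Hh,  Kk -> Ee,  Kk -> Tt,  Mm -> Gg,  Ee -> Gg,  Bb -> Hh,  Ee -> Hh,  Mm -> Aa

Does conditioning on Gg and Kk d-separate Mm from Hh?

Enumerating the 6 paths from Mm to Hh and testing each for blocking by {Gg, Kk}:
Path 1: Mm → Gg ← Ee → Hh
  Gg is a collider and Gg is conditioned on, which opens it; Ee is a fork and Ee is not conditioned on — no node blocks this path, so it is active.
Path 2: Mm → Gg ← Ee ← Kk → Hh
  Kk is a fork here and Kk is conditioned on, so the path is blocked at Kk.
Path 3: Mm → Aa → Gg ← Ee → Hh
  Aa is a chain and Aa is not conditioned on; Gg is a collider and Gg is conditioned on, which opens it; Ee is a fork and Ee is not conditioned on — no node blocks this path, so it is active.
Path 4: Mm → Aa → Gg ← Ee ← Kk → Hh
  Kk is a fork here and Kk is conditioned on, so the path is blocked at Kk.
Path 5: Mm → Tt ← Kk → Hh
  Tt is a collider here and neither Tt nor any of its descendants is conditioned on, so the collider stays closed — the path is blocked at Tt.
Path 6: Mm → Tt ← Kk → Ee → Hh
  Tt is a collider here and neither Tt nor any of its descendants is conditioned on, so the collider stays closed — the path is blocked at Tt.
Since the path Mm → Gg ← Ee → Hh is active, Mm and Hh are not d-separated given {Gg, Kk}.

No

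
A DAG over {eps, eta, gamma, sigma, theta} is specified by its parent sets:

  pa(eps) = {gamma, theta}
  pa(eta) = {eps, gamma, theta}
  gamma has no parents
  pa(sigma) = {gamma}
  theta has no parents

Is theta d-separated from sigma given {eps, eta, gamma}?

We examine all 4 paths between theta and sigma:
  1. theta → eps → eta ← gamma → sigma — eps:chain[blocks]; eta:collider[open]; gamma:fork[blocks] ⇒ blocked
  2. theta → eps ← gamma → sigma — eps:collider[open]; gamma:fork[blocks] ⇒ blocked
  3. theta → eta ← eps ← gamma → sigma — eta:collider[open]; eps:chain[blocks]; gamma:fork[blocks] ⇒ blocked
  4. theta → eta ← gamma → sigma — eta:collider[open]; gamma:fork[blocks] ⇒ blocked
Every path is blocked, so theta and sigma are d-separated given {eps, eta, gamma}.

Yes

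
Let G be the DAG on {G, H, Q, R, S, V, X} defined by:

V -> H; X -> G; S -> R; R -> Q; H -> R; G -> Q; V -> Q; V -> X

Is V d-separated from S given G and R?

Enumerating the 3 paths from V to S and testing each for blocking by {G, R}:
Path 1: V → X → G → Q ← R ← S
  G is a chain here and G is conditioned on, so the path is blocked at G.
Path 2: V → Q ← R ← S
  Q is a collider here and neither Q nor any of its descendants is conditioned on, so the collider stays closed — the path is blocked at Q.
Path 3: V → H → R ← S
  H is a chain and H is not conditioned on; R is a collider and R is conditioned on, which opens it — no node blocks this path, so it is active.
Because an active path exists, V and S are not d-separated.

No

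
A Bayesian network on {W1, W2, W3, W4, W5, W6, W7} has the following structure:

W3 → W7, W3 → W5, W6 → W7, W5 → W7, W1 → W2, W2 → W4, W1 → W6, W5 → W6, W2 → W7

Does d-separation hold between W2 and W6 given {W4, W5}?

No

4 paths connect W2 and W6; each must be blocked for d-separation to hold:
  1. W2 → W7 ← W6 — W7:collider[blocks] ⇒ blocked
  2. W2 → W7 ← W5 → W6 — W7:collider[blocks]; W5:fork[blocks] ⇒ blocked
  3. W2 → W7 ← W3 → W5 → W6 — W7:collider[blocks]; W3:fork[open]; W5:chain[blocks] ⇒ blocked
  4. W2 ← W1 → W6 — W1:fork[open] ⇒ active
At least one path is unblocked, so d-separation fails.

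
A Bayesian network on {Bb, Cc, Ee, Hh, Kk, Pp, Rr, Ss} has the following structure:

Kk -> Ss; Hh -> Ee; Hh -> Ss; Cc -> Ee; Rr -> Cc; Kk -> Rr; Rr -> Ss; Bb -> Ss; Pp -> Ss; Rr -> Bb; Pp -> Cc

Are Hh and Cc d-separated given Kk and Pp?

Yes

We examine all 5 paths between Hh and Cc:
  1. Hh → Ss ← Kk → Rr → Cc — Ss:collider[blocks]; Kk:fork[blocks]; Rr:chain[open] ⇒ blocked
  2. Hh → Ss ← Rr → Cc — Ss:collider[blocks]; Rr:fork[open] ⇒ blocked
  3. Hh → Ss ← Pp → Cc — Ss:collider[blocks]; Pp:fork[blocks] ⇒ blocked
  4. Hh → Ss ← Bb ← Rr → Cc — Ss:collider[blocks]; Bb:chain[open]; Rr:fork[open] ⇒ blocked
  5. Hh → Ee ← Cc — Ee:collider[blocks] ⇒ blocked
Since every path is blocked, d-separation holds.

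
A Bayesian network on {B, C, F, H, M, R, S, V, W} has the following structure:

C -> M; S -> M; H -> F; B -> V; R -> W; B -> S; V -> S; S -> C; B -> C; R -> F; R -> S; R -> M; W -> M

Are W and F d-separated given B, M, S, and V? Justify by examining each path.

No

6 paths connect W and F; each must be blocked for d-separation to hold:
  1. W ← R → F — R:fork[open] ⇒ active
  2. W → M ← R → F — M:collider[open]; R:fork[open] ⇒ active
  3. W → M ← C ← B → V → S ← R → F — M:collider[open]; C:chain[open]; B:fork[blocks]; V:chain[blocks]; S:collider[open]; R:fork[open] ⇒ blocked
  4. W → M ← C ← B → S ← R → F — M:collider[open]; C:chain[open]; B:fork[blocks]; S:collider[open]; R:fork[open] ⇒ blocked
  5. W → M ← C ← S ← R → F — M:collider[open]; C:chain[open]; S:chain[blocks]; R:fork[open] ⇒ blocked
  6. W → M ← S ← R → F — M:collider[open]; S:chain[blocks]; R:fork[open] ⇒ blocked
Since the path W ← R → F is active, W and F are not d-separated given {B, M, S, V}.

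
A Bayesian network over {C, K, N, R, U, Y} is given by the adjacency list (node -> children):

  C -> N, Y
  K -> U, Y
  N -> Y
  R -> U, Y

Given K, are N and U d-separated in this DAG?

Yes — N and U are d-separated given {K}.

Enumerating the 4 paths from N to U and testing each for blocking by {K}:
  1. N → Y ← K → U — Y:collider[blocks]; K:fork[blocks] ⇒ blocked
  2. N → Y ← R → U — Y:collider[blocks]; R:fork[open] ⇒ blocked
  3. N ← C → Y ← K → U — C:fork[open]; Y:collider[blocks]; K:fork[blocks] ⇒ blocked
  4. N ← C → Y ← R → U — C:fork[open]; Y:collider[blocks]; R:fork[open] ⇒ blocked
All paths are blocked; N ⊥ U | {K} holds.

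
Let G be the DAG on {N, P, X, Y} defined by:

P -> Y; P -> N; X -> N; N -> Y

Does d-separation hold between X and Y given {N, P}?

Yes

Enumerating the 2 paths from X to Y and testing each for blocking by {N, P}:
Path 1: X → N → Y
  N is a chain here and N is conditioned on, so the path is blocked at N.
Path 2: X → N ← P → Y
  P is a fork here and P is conditioned on, so the path is blocked at P.
All paths are blocked; X ⊥ Y | {N, P} holds.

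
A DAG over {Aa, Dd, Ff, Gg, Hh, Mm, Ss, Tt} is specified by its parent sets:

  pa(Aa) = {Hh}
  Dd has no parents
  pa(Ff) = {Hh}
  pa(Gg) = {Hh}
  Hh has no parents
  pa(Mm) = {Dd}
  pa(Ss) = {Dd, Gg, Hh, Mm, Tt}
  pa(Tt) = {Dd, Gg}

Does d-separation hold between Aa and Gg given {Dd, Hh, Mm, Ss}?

Yes

Enumerating the 5 paths from Aa to Gg and testing each for blocking by {Dd, Hh, Mm, Ss}:
Path 1: Aa ← Hh → Ss ← Dd → Tt ← Gg
  Hh is a fork here and Hh is conditioned on, so the path is blocked at Hh.
Path 2: Aa ← Hh → Ss ← Tt ← Gg
  Hh is a fork here and Hh is conditioned on, so the path is blocked at Hh.
Path 3: Aa ← Hh → Ss ← Mm ← Dd → Tt ← Gg
  Hh is a fork here and Hh is conditioned on, so the path is blocked at Hh.
Path 4: Aa ← Hh → Ss ← Gg
  Hh is a fork here and Hh is conditioned on, so the path is blocked at Hh.
Path 5: Aa ← Hh → Gg
  Hh is a fork here and Hh is conditioned on, so the path is blocked at Hh.
Since every path is blocked, d-separation holds.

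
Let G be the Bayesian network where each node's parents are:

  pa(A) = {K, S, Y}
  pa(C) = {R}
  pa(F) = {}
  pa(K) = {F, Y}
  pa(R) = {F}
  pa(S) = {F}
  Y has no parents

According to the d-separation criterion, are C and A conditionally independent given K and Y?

No

There are 3 undirected paths between C and A; checking each against the conditioning set {K, Y}:
Path 1: C ← R ← F → S → A
  R is a chain and R is not conditioned on; F is a fork and F is not conditioned on; S is a chain and S is not conditioned on — no node blocks this path, so it is active.
Path 2: C ← R ← F → K ← Y → A
  Y is a fork here and Y is conditioned on, so the path is blocked at Y.
Path 3: C ← R ← F → K → A
  K is a chain here and K is conditioned on, so the path is blocked at K.
At least one path is unblocked, so d-separation fails.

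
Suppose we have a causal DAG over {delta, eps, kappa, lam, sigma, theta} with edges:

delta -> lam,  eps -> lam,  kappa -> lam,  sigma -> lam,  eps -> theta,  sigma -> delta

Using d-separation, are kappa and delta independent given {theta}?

Yes

There are 2 undirected paths between kappa and delta; checking each against the conditioning set {theta}:
Path 1: kappa → lam ← delta
  lam is a collider here and neither lam nor any of its descendants is conditioned on, so the collider stays closed — the path is blocked at lam.
Path 2: kappa → lam ← sigma → delta
  lam is a collider here and neither lam nor any of its descendants is conditioned on, so the collider stays closed — the path is blocked at lam.
Since every path is blocked, d-separation holds.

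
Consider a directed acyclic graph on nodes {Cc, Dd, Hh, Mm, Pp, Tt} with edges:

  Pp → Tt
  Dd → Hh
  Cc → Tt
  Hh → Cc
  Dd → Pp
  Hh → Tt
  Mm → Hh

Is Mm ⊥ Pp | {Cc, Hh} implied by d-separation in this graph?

We examine all 3 paths between Mm and Pp:
  1. Mm → Hh ← Dd → Pp — Hh:collider[open]; Dd:fork[open] ⇒ active
  2. Mm → Hh → Tt ← Pp — Hh:chain[blocks]; Tt:collider[blocks] ⇒ blocked
  3. Mm → Hh → Cc → Tt ← Pp — Hh:chain[blocks]; Cc:chain[blocks]; Tt:collider[blocks] ⇒ blocked
Because an active path exists, Mm and Pp are not d-separated.

No — Mm and Pp are not d-separated given {Cc, Hh}.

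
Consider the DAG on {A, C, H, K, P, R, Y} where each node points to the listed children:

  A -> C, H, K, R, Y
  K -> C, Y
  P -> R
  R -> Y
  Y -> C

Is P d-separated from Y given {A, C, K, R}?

Yes

6 paths connect P and Y; each must be blocked for d-separation to hold:
Path 1: P → R ← A → K → Y
  A is a fork here and A is conditioned on, so the path is blocked at A.
Path 2: P → R ← A → K → C ← Y
  A is a fork here and A is conditioned on, so the path is blocked at A.
Path 3: P → R ← A → Y
  A is a fork here and A is conditioned on, so the path is blocked at A.
Path 4: P → R ← A → C ← K → Y
  A is a fork here and A is conditioned on, so the path is blocked at A.
Path 5: P → R ← A → C ← Y
  A is a fork here and A is conditioned on, so the path is blocked at A.
Path 6: P → R → Y
  R is a chain here and R is conditioned on, so the path is blocked at R.
All paths are blocked; P ⊥ Y | {A, C, K, R} holds.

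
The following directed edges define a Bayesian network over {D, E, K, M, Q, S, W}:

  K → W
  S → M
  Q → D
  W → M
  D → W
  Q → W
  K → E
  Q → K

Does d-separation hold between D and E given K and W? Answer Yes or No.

We examine all 4 paths between D and E:
  1. D ← Q → W ← K → E — Q:fork[open]; W:collider[open]; K:fork[blocks] ⇒ blocked
  2. D ← Q → K → E — Q:fork[open]; K:chain[blocks] ⇒ blocked
  3. D → W ← Q → K → E — W:collider[open]; Q:fork[open]; K:chain[blocks] ⇒ blocked
  4. D → W ← K → E — W:collider[open]; K:fork[blocks] ⇒ blocked
All paths are blocked; D ⊥ E | {K, W} holds.

Yes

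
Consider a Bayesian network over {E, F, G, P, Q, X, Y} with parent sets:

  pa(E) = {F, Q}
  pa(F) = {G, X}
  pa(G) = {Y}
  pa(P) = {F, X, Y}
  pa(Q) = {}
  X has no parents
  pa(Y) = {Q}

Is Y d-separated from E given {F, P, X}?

No

4 paths connect Y and E; each must be blocked for d-separation to hold:
Path 1: Y → G → F → E
  F is a chain here and F is conditioned on, so the path is blocked at F.
Path 2: Y → P ← F → E
  F is a fork here and F is conditioned on, so the path is blocked at F.
Path 3: Y → P ← X → F → E
  X is a fork here and X is conditioned on, so the path is blocked at X.
Path 4: Y ← Q → E
  Q is a fork and Q is not conditioned on — no node blocks this path, so it is active.
Because an active path exists, Y and E are not d-separated.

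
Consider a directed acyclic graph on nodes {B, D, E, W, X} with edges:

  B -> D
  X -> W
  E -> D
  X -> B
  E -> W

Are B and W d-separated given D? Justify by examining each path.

No

There are 2 undirected paths between B and W; checking each against the conditioning set {D}:
  1. B ← X → W — X:fork[open] ⇒ active
  2. B → D ← E → W — D:collider[open]; E:fork[open] ⇒ active
Since the path B ← X → W is active, B and W are not d-separated given {D}.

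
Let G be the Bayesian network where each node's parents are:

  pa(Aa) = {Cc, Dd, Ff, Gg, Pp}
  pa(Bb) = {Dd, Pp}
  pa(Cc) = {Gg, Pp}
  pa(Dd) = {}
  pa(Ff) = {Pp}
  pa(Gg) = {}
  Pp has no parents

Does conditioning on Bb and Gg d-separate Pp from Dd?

No

Enumerating the 5 paths from Pp to Dd and testing each for blocking by {Bb, Gg}:
  1. Pp → Aa ← Dd — Aa:collider[blocks] ⇒ blocked
  2. Pp → Cc ← Gg → Aa ← Dd — Cc:collider[blocks]; Gg:fork[blocks]; Aa:collider[blocks] ⇒ blocked
  3. Pp → Cc → Aa ← Dd — Cc:chain[open]; Aa:collider[blocks] ⇒ blocked
  4. Pp → Bb ← Dd — Bb:collider[open] ⇒ active
  5. Pp → Ff → Aa ← Dd — Ff:chain[open]; Aa:collider[blocks] ⇒ blocked
Since the path Pp → Bb ← Dd is active, Pp and Dd are not d-separated given {Bb, Gg}.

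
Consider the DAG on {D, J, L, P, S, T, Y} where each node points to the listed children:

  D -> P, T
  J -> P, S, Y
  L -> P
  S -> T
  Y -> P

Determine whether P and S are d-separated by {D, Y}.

No

Enumerating the 3 paths from P to S and testing each for blocking by {D, Y}:
Path 1: P ← Y ← J → S
  Y is a chain here and Y is conditioned on, so the path is blocked at Y.
Path 2: P ← D → T ← S
  D is a fork here and D is conditioned on, so the path is blocked at D.
Path 3: P ← J → S
  J is a fork and J is not conditioned on — no node blocks this path, so it is active.
At least one path is unblocked, so d-separation fails.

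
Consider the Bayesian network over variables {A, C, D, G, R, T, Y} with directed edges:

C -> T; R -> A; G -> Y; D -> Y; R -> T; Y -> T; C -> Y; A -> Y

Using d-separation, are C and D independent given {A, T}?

There are 3 undirected paths between C and D; checking each against the conditioning set {A, T}:
Path 1: C → T ← Y ← D
  T is a collider and T is conditioned on, which opens it; Y is a chain and Y is not conditioned on — no node blocks this path, so it is active.
Path 2: C → T ← R → A → Y ← D
  A is a chain here and A is conditioned on, so the path is blocked at A.
Path 3: C → Y ← D
  Y is a collider and its descendant T is conditioned on, which opens it — no node blocks this path, so it is active.
Because an active path exists, C and D are not d-separated.

No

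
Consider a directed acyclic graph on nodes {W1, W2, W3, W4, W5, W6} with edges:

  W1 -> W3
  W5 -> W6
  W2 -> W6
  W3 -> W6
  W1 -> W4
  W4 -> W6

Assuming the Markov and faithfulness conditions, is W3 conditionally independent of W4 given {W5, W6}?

No

There are 2 undirected paths between W3 and W4; checking each against the conditioning set {W5, W6}:
Path 1: W3 ← W1 → W4
  W1 is a fork and W1 is not conditioned on — no node blocks this path, so it is active.
Path 2: W3 → W6 ← W4
  W6 is a collider and W6 is conditioned on, which opens it — no node blocks this path, so it is active.
Since the path W3 ← W1 → W4 is active, W3 and W4 are not d-separated given {W5, W6}.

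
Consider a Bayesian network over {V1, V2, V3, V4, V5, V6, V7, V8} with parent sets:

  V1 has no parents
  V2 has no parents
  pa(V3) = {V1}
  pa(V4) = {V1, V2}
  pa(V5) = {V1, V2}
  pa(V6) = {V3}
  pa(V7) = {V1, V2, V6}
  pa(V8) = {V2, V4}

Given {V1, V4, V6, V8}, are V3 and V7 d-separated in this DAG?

Yes

Enumerating the 5 paths from V3 to V7 and testing each for blocking by {V1, V4, V6, V8}:
Path 1: V3 → V6 → V7
  V6 is a chain here and V6 is conditioned on, so the path is blocked at V6.
Path 2: V3 ← V1 → V5 ← V2 → V7
  V1 is a fork here and V1 is conditioned on, so the path is blocked at V1.
Path 3: V3 ← V1 → V7
  V1 is a fork here and V1 is conditioned on, so the path is blocked at V1.
Path 4: V3 ← V1 → V4 ← V2 → V7
  V1 is a fork here and V1 is conditioned on, so the path is blocked at V1.
Path 5: V3 ← V1 → V4 → V8 ← V2 → V7
  V1 is a fork here and V1 is conditioned on, so the path is blocked at V1.
All paths are blocked; V3 ⊥ V7 | {V1, V4, V6, V8} holds.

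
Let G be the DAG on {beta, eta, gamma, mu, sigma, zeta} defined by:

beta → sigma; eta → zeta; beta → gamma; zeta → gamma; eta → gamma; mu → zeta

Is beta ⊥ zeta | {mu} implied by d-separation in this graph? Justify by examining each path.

Yes — beta and zeta are d-separated given {mu}.

2 paths connect beta and zeta; each must be blocked for d-separation to hold:
Path 1: beta → gamma ← zeta
  gamma is a collider here and neither gamma nor any of its descendants is conditioned on, so the collider stays closed — the path is blocked at gamma.
Path 2: beta → gamma ← eta → zeta
  gamma is a collider here and neither gamma nor any of its descendants is conditioned on, so the collider stays closed — the path is blocked at gamma.
Since every path is blocked, d-separation holds.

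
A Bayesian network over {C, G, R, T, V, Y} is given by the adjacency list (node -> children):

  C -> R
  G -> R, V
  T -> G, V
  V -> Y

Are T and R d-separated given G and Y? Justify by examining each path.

Enumerating the 2 paths from T to R and testing each for blocking by {G, Y}:
Path 1: T → G → R
  G is a chain here and G is conditioned on, so the path is blocked at G.
Path 2: T → V ← G → R
  G is a fork here and G is conditioned on, so the path is blocked at G.
Every path is blocked, so T and R are d-separated given {G, Y}.

Yes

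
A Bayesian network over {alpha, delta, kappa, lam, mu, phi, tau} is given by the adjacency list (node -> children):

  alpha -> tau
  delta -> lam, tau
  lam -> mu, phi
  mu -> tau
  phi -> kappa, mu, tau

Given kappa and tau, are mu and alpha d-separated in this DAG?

No

5 paths connect mu and alpha; each must be blocked for d-separation to hold:
Path 1: mu → tau ← alpha
  tau is a collider and tau is conditioned on, which opens it — no node blocks this path, so it is active.
Path 2: mu ← phi → tau ← alpha
  phi is a fork and phi is not conditioned on; tau is a collider and tau is conditioned on, which opens it — no node blocks this path, so it is active.
Path 3: mu ← phi ← lam ← delta → tau ← alpha
  phi is a chain and phi is not conditioned on; lam is a chain and lam is not conditioned on; delta is a fork and delta is not conditioned on; tau is a collider and tau is conditioned on, which opens it — no node blocks this path, so it is active.
Path 4: mu ← lam → phi → tau ← alpha
  lam is a fork and lam is not conditioned on; phi is a chain and phi is not conditioned on; tau is a collider and tau is conditioned on, which opens it — no node blocks this path, so it is active.
Path 5: mu ← lam ← delta → tau ← alpha
  lam is a chain and lam is not conditioned on; delta is a fork and delta is not conditioned on; tau is a collider and tau is conditioned on, which opens it — no node blocks this path, so it is active.
Since the path mu → tau ← alpha is active, mu and alpha are not d-separated given {kappa, tau}.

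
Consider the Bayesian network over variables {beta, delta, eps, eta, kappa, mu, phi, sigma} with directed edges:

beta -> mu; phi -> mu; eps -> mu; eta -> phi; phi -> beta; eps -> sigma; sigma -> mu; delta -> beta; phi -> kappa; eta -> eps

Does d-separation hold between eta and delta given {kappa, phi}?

There are 6 undirected paths between eta and delta; checking each against the conditioning set {kappa, phi}:
Path 1: eta → eps → mu ← phi → beta ← delta
  mu is a collider here and neither mu nor any of its descendants is conditioned on, so the collider stays closed — the path is blocked at mu.
Path 2: eta → eps → mu ← beta ← delta
  mu is a collider here and neither mu nor any of its descendants is conditioned on, so the collider stays closed — the path is blocked at mu.
Path 3: eta → eps → sigma → mu ← phi → beta ← delta
  mu is a collider here and neither mu nor any of its descendants is conditioned on, so the collider stays closed — the path is blocked at mu.
Path 4: eta → eps → sigma → mu ← beta ← delta
  mu is a collider here and neither mu nor any of its descendants is conditioned on, so the collider stays closed — the path is blocked at mu.
Path 5: eta → phi → mu ← beta ← delta
  phi is a chain here and phi is conditioned on, so the path is blocked at phi.
Path 6: eta → phi → beta ← delta
  phi is a chain here and phi is conditioned on, so the path is blocked at phi.
Since every path is blocked, d-separation holds.

Yes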